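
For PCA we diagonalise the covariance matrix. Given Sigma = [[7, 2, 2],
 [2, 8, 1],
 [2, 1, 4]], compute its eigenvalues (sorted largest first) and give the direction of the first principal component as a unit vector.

Step 1 — characteristic polynomial p(λ) = det(λI - Sigma) = λ³ - tr·λ² + c_1·λ - det, where tr = trace, c_1 = sum of the principal 2×2 minors, det = det(Sigma):
  tr = 7 + 8 + 4 = 19,
  c_1 = (7·8 - (2)²) + (7·4 - (2)²) + (8·4 - (1)²) = 52 + 24 + 31 = 107,
  det = 7·(8·4 - (1)²) - (2)·((2)·4 - (1)·(2)) + (2)·((2)·(1) - 8·(2)) = 7·(31) - (2)·(6) + (2)·(-14) = 177.
  So p(λ) = λ³ - 19λ² + 107λ - 177.
Step 2 — look for an integer root (rational root theorem: any rational root is an integer divisor of 177). Testing λ = 3:
  p(3) = 27 - 171 + 321 - 177 = 0  ✓
  Dividing out (λ - 3): p(λ) = (λ - 3)(λ² - 16λ + 59).
Step 3 — remaining eigenvalues from the quadratic λ² - 16λ + 59 = 0:
  Δ = 16² - 4·59 = 256 - 236 = 20,  λ = (16 ± √20)/2 = (16 ± 4.4721)/2 ≈ 10.2361 or 5.7639.
  Sorted: λ_1 = 10.2361,  λ_2 = 5.7639,  λ_3 = 3  (check: sum = 19 = tr ✓).

Step 4 — unit eigenvector for λ_1 ≈ 10.2361: v spans the null space of (Sigma - λ_1 I), whose rows are
  r_1 = (-3.2361, 2, 2),  r_2 = (2, -2.2361, 1),  r_3 = (2, 1, -6.2361).
  v is orthogonal to every row, so take v ∝ r_1 × r_2 = ((2)·(1) - (2)·(-2.2361), (2)·(2) - (-3.2361)·(1), (-3.2361)·(-2.2361) - (2)·(2)) ≈ (6.4721, 7.2361, 3.2361).
  Let u = (6.4721, 7.2361, 3.2361).
  ||u|| = √((6.4721)² + (7.2361)² + (3.2361)²) = √(104.7214) ≈ 10.2333,  v_1 = u/||u|| ≈ (0.6325, 0.7071, 0.3162) (||v_1|| = 1).

λ_1 = 10.2361,  λ_2 = 5.7639,  λ_3 = 3;  v_1 ≈ (0.6325, 0.7071, 0.3162)


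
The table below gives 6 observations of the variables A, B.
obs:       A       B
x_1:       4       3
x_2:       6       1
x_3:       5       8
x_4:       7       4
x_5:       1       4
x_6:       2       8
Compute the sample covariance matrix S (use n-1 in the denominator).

Step 1 — column means:
  mean(A) = (4 + 6 + 5 + 7 + 1 + 2) / 6 = 25/6 = 4.1667
  mean(B) = (3 + 1 + 8 + 4 + 4 + 8) / 6 = 28/6 = 4.6667

Step 2 — sample covariance S[i,j] = (1/(n-1)) · Σ_k (x_{k,i} - mean_i) · (x_{k,j} - mean_j), with n-1 = 5.
  S[A,A] = ((-0.1667)·(-0.1667) + (1.8333)·(1.8333) + (0.8333)·(0.8333) + (2.8333)·(2.8333) + (-3.1667)·(-3.1667) + (-2.1667)·(-2.1667)) / 5 = 26.8333/5 = 5.3667
  S[A,B] = ((-0.1667)·(-1.6667) + (1.8333)·(-3.6667) + (0.8333)·(3.3333) + (2.8333)·(-0.6667) + (-3.1667)·(-0.6667) + (-2.1667)·(3.3333)) / 5 = -10.6667/5 = -2.1333
  S[B,B] = ((-1.6667)·(-1.6667) + (-3.6667)·(-3.6667) + (3.3333)·(3.3333) + (-0.6667)·(-0.6667) + (-0.6667)·(-0.6667) + (3.3333)·(3.3333)) / 5 = 39.3333/5 = 7.8667

S is symmetric (S[j,i] = S[i,j]). Assembling:

S = [[5.3667, -2.1333],
 [-2.1333, 7.8667]]


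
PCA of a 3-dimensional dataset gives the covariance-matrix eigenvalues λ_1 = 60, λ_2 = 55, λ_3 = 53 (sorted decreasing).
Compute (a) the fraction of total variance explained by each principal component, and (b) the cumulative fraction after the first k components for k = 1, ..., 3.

Step 1 — total variance = trace(Sigma) = Σ λ_i = 60 + 55 + 53 = 168.

Step 2 — fraction explained by component i = λ_i / Σ λ:
  PC1: 60/168 = 0.3571
  PC2: 55/168 = 0.3274
  PC3: 53/168 = 0.3155

Step 3 — cumulative fraction after k components = (λ_1 + ... + λ_k) / Σ λ:
  k = 1: 60/168 = 0.3571
  k = 2: (60 + 55)/168 = 115/168 = 0.6845
  k = 3: (60 + 55 + 53)/168 = 168/168 = 1

Summary (fraction, with percent):

explained: PC1 0.3571 (35.71%), PC2 0.3274 (32.74%), PC3 0.3155 (31.55%);  cumulative: 0.3571, 0.6845, 1


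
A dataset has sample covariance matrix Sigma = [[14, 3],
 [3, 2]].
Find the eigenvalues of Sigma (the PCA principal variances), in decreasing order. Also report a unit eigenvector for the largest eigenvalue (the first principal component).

Step 1 — characteristic polynomial of 2×2 Sigma:
  det(Sigma - λI) = λ² - trace · λ + det = 0.
  trace = 14 + 2 = 16, det = 14·2 - (3)² = 19.
Step 2 — discriminant:
  Δ = trace² - 4·det = 256 - 76 = 180.
Step 3 — eigenvalues:
  λ = (trace ± √Δ)/2 = (16 ± 13.4164)/2,
  λ_1 = 14.7082,  λ_2 = 1.2918.

Step 4 — unit eigenvector for λ_1: solve (Sigma - λ_1 I)v = 0. First row:
  (14 - 14.7082)·v_x + (3)·v_y = 0, i.e. (-0.7082)·v_x + (3)·v_y = 0,
  so v ∝ (b, λ_1 - a) = (3, 0.7082) = u.
  ||u|| = √((3)² + (0.7082)²) = √(9.5016) ≈ 3.0825,
  v_1 = u/||u|| ≈ (0.9732, 0.2298) (||v_1|| = 1).

λ_1 = 14.7082,  λ_2 = 1.2918;  v_1 ≈ (0.9732, 0.2298)


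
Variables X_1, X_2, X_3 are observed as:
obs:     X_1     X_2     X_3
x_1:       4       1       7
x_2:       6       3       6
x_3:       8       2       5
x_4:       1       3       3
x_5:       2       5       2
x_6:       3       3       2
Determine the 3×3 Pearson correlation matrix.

Step 1 — column means:
  mean(X_1) = (4 + 6 + 8 + 1 + 2 + 3) / 6 = 24/6 = 4
  mean(X_2) = (1 + 3 + 2 + 3 + 5 + 3) / 6 = 17/6 = 2.8333
  mean(X_3) = (7 + 6 + 5 + 3 + 2 + 2) / 6 = 25/6 = 4.1667

Step 2 — sample variances and covariances s[i,j] = (1/(n-1)) · Σ_k (x_{k,i} - mean_i) · (x_{k,j} - mean_j), with n-1 = 5:
  s[X_1,X_1] = ((0)·(0) + (2)·(2) + (4)·(4) + (-3)·(-3) + (-2)·(-2) + (-1)·(-1)) / 5 = 34/5 = 6.8
  s[X_1,X_2] = ((0)·(-1.8333) + (2)·(0.1667) + (4)·(-0.8333) + (-3)·(0.1667) + (-2)·(2.1667) + (-1)·(0.1667)) / 5 = -8/5 = -1.6
  s[X_1,X_3] = ((0)·(2.8333) + (2)·(1.8333) + (4)·(0.8333) + (-3)·(-1.1667) + (-2)·(-2.1667) + (-1)·(-2.1667)) / 5 = 17/5 = 3.4
  s[X_2,X_2] = ((-1.8333)·(-1.8333) + (0.1667)·(0.1667) + (-0.8333)·(-0.8333) + (0.1667)·(0.1667) + (2.1667)·(2.1667) + (0.1667)·(0.1667)) / 5 = 8.8333/5 = 1.7667
  s[X_2,X_3] = ((-1.8333)·(2.8333) + (0.1667)·(1.8333) + (-0.8333)·(0.8333) + (0.1667)·(-1.1667) + (2.1667)·(-2.1667) + (0.1667)·(-2.1667)) / 5 = -10.8333/5 = -2.1667
  s[X_3,X_3] = ((2.8333)·(2.8333) + (1.8333)·(1.8333) + (0.8333)·(0.8333) + (-1.1667)·(-1.1667) + (-2.1667)·(-2.1667) + (-2.1667)·(-2.1667)) / 5 = 22.8333/5 = 4.5667
  Sample standard deviations s_i = √(s[i,i]):
  s(X_1) = √(6.8) = 2.6077
  s(X_2) = √(1.7667) = 1.3292
  s(X_3) = √(4.5667) = 2.137

Step 3 — r_{ij} = s_{ij} / (s_i · s_j):
  r[X_1,X_1] = 1 (diagonal).
  r[X_1,X_2] = -1.6 / (2.6077 · 1.3292) = -1.6 / 3.466 = -0.4616
  r[X_1,X_3] = 3.4 / (2.6077 · 2.137) = 3.4 / 5.5726 = 0.6101
  r[X_2,X_2] = 1 (diagonal).
  r[X_2,X_3] = -2.1667 / (1.3292 · 2.137) = -2.1667 / 2.8404 = -0.7628
  r[X_3,X_3] = 1 (diagonal).

R is symmetric with unit diagonal. Assembling:

R = [[1, -0.4616, 0.6101],
 [-0.4616, 1, -0.7628],
 [0.6101, -0.7628, 1]]


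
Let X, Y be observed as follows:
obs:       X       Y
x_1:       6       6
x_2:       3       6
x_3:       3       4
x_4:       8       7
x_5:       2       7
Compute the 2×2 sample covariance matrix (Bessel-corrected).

Step 1 — column means:
  mean(X) = (6 + 3 + 3 + 8 + 2) / 5 = 22/5 = 4.4
  mean(Y) = (6 + 6 + 4 + 7 + 7) / 5 = 30/5 = 6

Step 2 — sample covariance S[i,j] = (1/(n-1)) · Σ_k (x_{k,i} - mean_i) · (x_{k,j} - mean_j), with n-1 = 4.
  S[X,X] = ((1.6)·(1.6) + (-1.4)·(-1.4) + (-1.4)·(-1.4) + (3.6)·(3.6) + (-2.4)·(-2.4)) / 4 = 25.2/4 = 6.3
  S[X,Y] = ((1.6)·(0) + (-1.4)·(0) + (-1.4)·(-2) + (3.6)·(1) + (-2.4)·(1)) / 4 = 4/4 = 1
  S[Y,Y] = ((0)·(0) + (0)·(0) + (-2)·(-2) + (1)·(1) + (1)·(1)) / 4 = 6/4 = 1.5

S is symmetric (S[j,i] = S[i,j]). Assembling:

S = [[6.3, 1],
 [1, 1.5]]


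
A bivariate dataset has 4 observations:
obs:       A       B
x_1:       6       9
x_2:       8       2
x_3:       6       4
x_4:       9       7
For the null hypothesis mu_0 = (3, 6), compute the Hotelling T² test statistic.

Step 1 — sample mean vector:
  mean(A) = (6 + 8 + 6 + 9) / 4 = 29/4 = 7.25
  mean(B) = (9 + 2 + 4 + 7) / 4 = 22/4 = 5.5
  x̄ = (7.25, 5.5),  deviation x̄ - mu_0 = (7.25, 5.5) - (3, 6) = (4.25, -0.5).

Step 2 — sample covariance matrix, S[i,j] = (1/(n-1)) · Σ_k (x_{k,i} - mean_i) · (x_{k,j} - mean_j), divisor n-1 = 3:
  S[A,A] = ((-1.25)·(-1.25) + (0.75)·(0.75) + (-1.25)·(-1.25) + (1.75)·(1.75)) / 3 = 6.75/3 = 2.25
  S[A,B] = ((-1.25)·(3.5) + (0.75)·(-3.5) + (-1.25)·(-1.5) + (1.75)·(1.5)) / 3 = -2.5/3 = -0.8333
  S[B,B] = ((3.5)·(3.5) + (-3.5)·(-3.5) + (-1.5)·(-1.5) + (1.5)·(1.5)) / 3 = 29/3 = 9.6667
  S = [[2.25, -0.8333],
 [-0.8333, 9.6667]].

Step 3 — invert S. det(S) = 2.25·9.6667 - (-0.8333)² = 21.0556.
  S^{-1} = (1/det) · [[d, -b], [-b, a]] = [[0.4591, 0.0396],
 [0.0396, 0.1069]].

Step 4 — quadratic form (x̄ - mu_0)^T · S^{-1} · (x̄ - mu_0):
  S^{-1} · (x̄ - mu_0) = (1.9314, 0.1148),
  (x̄ - mu_0)^T · [...] = (4.25)·(1.9314) + (-0.5)·(0.1148) = 8.1511.

Step 5 — scale by n: T² = 4 · 8.1511 = 32.6042.

T² ≈ 32.6042


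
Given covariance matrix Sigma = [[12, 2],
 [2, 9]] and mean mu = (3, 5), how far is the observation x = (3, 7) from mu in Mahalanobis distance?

Step 1 — centre the observation: (x - mu) = (0, 2).

Step 2 — invert Sigma. det(Sigma) = 12·9 - (2)² = 104.
  Sigma^{-1} = (1/det) · [[d, -b], [-b, a]] = [[0.0865, -0.0192],
 [-0.0192, 0.1154]].

Step 3 — form the quadratic (x - mu)^T · Sigma^{-1} · (x - mu):
  Sigma^{-1} · (x - mu) = (-0.0385, 0.2308).
  (x - mu)^T · [Sigma^{-1} · (x - mu)] = (0)·(-0.0385) + (2)·(0.2308) = 0.4615.

Step 4 — take square root: d = √(0.4615) ≈ 0.6794.

d(x, mu) = √(0.4615) ≈ 0.6794


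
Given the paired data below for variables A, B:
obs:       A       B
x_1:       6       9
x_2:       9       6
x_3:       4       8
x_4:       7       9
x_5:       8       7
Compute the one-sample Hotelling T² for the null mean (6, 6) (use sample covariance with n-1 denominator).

Step 1 — sample mean vector:
  mean(A) = (6 + 9 + 4 + 7 + 8) / 5 = 34/5 = 6.8
  mean(B) = (9 + 6 + 8 + 9 + 7) / 5 = 39/5 = 7.8
  x̄ = (6.8, 7.8),  deviation x̄ - mu_0 = (6.8, 7.8) - (6, 6) = (0.8, 1.8).

Step 2 — sample covariance matrix, S[i,j] = (1/(n-1)) · Σ_k (x_{k,i} - mean_i) · (x_{k,j} - mean_j), divisor n-1 = 4:
  S[A,A] = ((-0.8)·(-0.8) + (2.2)·(2.2) + (-2.8)·(-2.8) + (0.2)·(0.2) + (1.2)·(1.2)) / 4 = 14.8/4 = 3.7
  S[A,B] = ((-0.8)·(1.2) + (2.2)·(-1.8) + (-2.8)·(0.2) + (0.2)·(1.2) + (1.2)·(-0.8)) / 4 = -6.2/4 = -1.55
  S[B,B] = ((1.2)·(1.2) + (-1.8)·(-1.8) + (0.2)·(0.2) + (1.2)·(1.2) + (-0.8)·(-0.8)) / 4 = 6.8/4 = 1.7
  S = [[3.7, -1.55],
 [-1.55, 1.7]].

Step 3 — invert S. det(S) = 3.7·1.7 - (-1.55)² = 3.8875.
  S^{-1} = (1/det) · [[d, -b], [-b, a]] = [[0.4373, 0.3987],
 [0.3987, 0.9518]].

Step 4 — quadratic form (x̄ - mu_0)^T · S^{-1} · (x̄ - mu_0):
  S^{-1} · (x̄ - mu_0) = (1.0675, 2.0322),
  (x̄ - mu_0)^T · [...] = (0.8)·(1.0675) + (1.8)·(2.0322) = 4.5119.

Step 5 — scale by n: T² = 5 · 4.5119 = 22.5595.

T² ≈ 22.5595


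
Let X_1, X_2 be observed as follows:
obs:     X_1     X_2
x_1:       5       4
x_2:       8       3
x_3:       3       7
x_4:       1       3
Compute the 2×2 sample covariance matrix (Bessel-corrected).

Step 1 — column means:
  mean(X_1) = (5 + 8 + 3 + 1) / 4 = 17/4 = 4.25
  mean(X_2) = (4 + 3 + 7 + 3) / 4 = 17/4 = 4.25

Step 2 — sample covariance S[i,j] = (1/(n-1)) · Σ_k (x_{k,i} - mean_i) · (x_{k,j} - mean_j), with n-1 = 3.
  S[X_1,X_1] = ((0.75)·(0.75) + (3.75)·(3.75) + (-1.25)·(-1.25) + (-3.25)·(-3.25)) / 3 = 26.75/3 = 8.9167
  S[X_1,X_2] = ((0.75)·(-0.25) + (3.75)·(-1.25) + (-1.25)·(2.75) + (-3.25)·(-1.25)) / 3 = -4.25/3 = -1.4167
  S[X_2,X_2] = ((-0.25)·(-0.25) + (-1.25)·(-1.25) + (2.75)·(2.75) + (-1.25)·(-1.25)) / 3 = 10.75/3 = 3.5833

S is symmetric (S[j,i] = S[i,j]). Assembling:

S = [[8.9167, -1.4167],
 [-1.4167, 3.5833]]


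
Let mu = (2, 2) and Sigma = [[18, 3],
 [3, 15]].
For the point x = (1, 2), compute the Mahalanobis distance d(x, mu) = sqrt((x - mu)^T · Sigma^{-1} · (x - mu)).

Step 1 — centre the observation: (x - mu) = (-1, 0).

Step 2 — invert Sigma. det(Sigma) = 18·15 - (3)² = 261.
  Sigma^{-1} = (1/det) · [[d, -b], [-b, a]] = [[0.0575, -0.0115],
 [-0.0115, 0.069]].

Step 3 — form the quadratic (x - mu)^T · Sigma^{-1} · (x - mu):
  Sigma^{-1} · (x - mu) = (-0.0575, 0.0115).
  (x - mu)^T · [Sigma^{-1} · (x - mu)] = (-1)·(-0.0575) + (0)·(0.0115) = 0.0575.

Step 4 — take square root: d = √(0.0575) ≈ 0.2397.

d(x, mu) = √(0.0575) ≈ 0.2397


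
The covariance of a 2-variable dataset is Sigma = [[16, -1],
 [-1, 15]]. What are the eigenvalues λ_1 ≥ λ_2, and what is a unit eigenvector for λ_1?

Step 1 — characteristic polynomial of 2×2 Sigma:
  det(Sigma - λI) = λ² - trace · λ + det = 0.
  trace = 16 + 15 = 31, det = 16·15 - (-1)² = 239.
Step 2 — discriminant:
  Δ = trace² - 4·det = 961 - 956 = 5.
Step 3 — eigenvalues:
  λ = (trace ± √Δ)/2 = (31 ± 2.2361)/2,
  λ_1 = 16.618,  λ_2 = 14.382.

Step 4 — unit eigenvector for λ_1: solve (Sigma - λ_1 I)v = 0. First row:
  (16 - 16.618)·v_x + (-1)·v_y = 0, i.e. (-0.618)·v_x + (-1)·v_y = 0,
  so v ∝ (b, λ_1 - a) = (-1, 0.618); multiply by -1 so the first entry is positive: u = (1, -0.618).
  ||u|| = √((1)² + (-0.618)²) = √(1.382) ≈ 1.1756,
  v_1 = u/||u|| ≈ (0.8507, -0.5257) (||v_1|| = 1).

λ_1 = 16.618,  λ_2 = 14.382;  v_1 ≈ (0.8507, -0.5257)


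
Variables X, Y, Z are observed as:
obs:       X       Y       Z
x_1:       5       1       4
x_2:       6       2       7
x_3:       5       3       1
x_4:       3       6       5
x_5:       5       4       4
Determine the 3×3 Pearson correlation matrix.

Step 1 — column means:
  mean(X) = (5 + 6 + 5 + 3 + 5) / 5 = 24/5 = 4.8
  mean(Y) = (1 + 2 + 3 + 6 + 4) / 5 = 16/5 = 3.2
  mean(Z) = (4 + 7 + 1 + 5 + 4) / 5 = 21/5 = 4.2

Step 2 — sample variances and covariances s[i,j] = (1/(n-1)) · Σ_k (x_{k,i} - mean_i) · (x_{k,j} - mean_j), with n-1 = 4:
  s[X,X] = ((0.2)·(0.2) + (1.2)·(1.2) + (0.2)·(0.2) + (-1.8)·(-1.8) + (0.2)·(0.2)) / 4 = 4.8/4 = 1.2
  s[X,Y] = ((0.2)·(-2.2) + (1.2)·(-1.2) + (0.2)·(-0.2) + (-1.8)·(2.8) + (0.2)·(0.8)) / 4 = -6.8/4 = -1.7
  s[X,Z] = ((0.2)·(-0.2) + (1.2)·(2.8) + (0.2)·(-3.2) + (-1.8)·(0.8) + (0.2)·(-0.2)) / 4 = 1.2/4 = 0.3
  s[Y,Y] = ((-2.2)·(-2.2) + (-1.2)·(-1.2) + (-0.2)·(-0.2) + (2.8)·(2.8) + (0.8)·(0.8)) / 4 = 14.8/4 = 3.7
  s[Y,Z] = ((-2.2)·(-0.2) + (-1.2)·(2.8) + (-0.2)·(-3.2) + (2.8)·(0.8) + (0.8)·(-0.2)) / 4 = -0.2/4 = -0.05
  s[Z,Z] = ((-0.2)·(-0.2) + (2.8)·(2.8) + (-3.2)·(-3.2) + (0.8)·(0.8) + (-0.2)·(-0.2)) / 4 = 18.8/4 = 4.7
  Sample standard deviations s_i = √(s[i,i]):
  s(X) = √(1.2) = 1.0954
  s(Y) = √(3.7) = 1.9235
  s(Z) = √(4.7) = 2.1679

Step 3 — r_{ij} = s_{ij} / (s_i · s_j):
  r[X,X] = 1 (diagonal).
  r[X,Y] = -1.7 / (1.0954 · 1.9235) = -1.7 / 2.1071 = -0.8068
  r[X,Z] = 0.3 / (1.0954 · 2.1679) = 0.3 / 2.3749 = 0.1263
  r[Y,Y] = 1 (diagonal).
  r[Y,Z] = -0.05 / (1.9235 · 2.1679) = -0.05 / 4.1701 = -0.012
  r[Z,Z] = 1 (diagonal).

R is symmetric with unit diagonal. Assembling:

R = [[1, -0.8068, 0.1263],
 [-0.8068, 1, -0.012],
 [0.1263, -0.012, 1]]


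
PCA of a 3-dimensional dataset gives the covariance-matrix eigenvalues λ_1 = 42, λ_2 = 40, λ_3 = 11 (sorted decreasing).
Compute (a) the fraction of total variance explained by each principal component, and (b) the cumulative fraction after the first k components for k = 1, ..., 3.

Step 1 — total variance = trace(Sigma) = Σ λ_i = 42 + 40 + 11 = 93.

Step 2 — fraction explained by component i = λ_i / Σ λ:
  PC1: 42/93 = 0.4516
  PC2: 40/93 = 0.4301
  PC3: 11/93 = 0.1183

Step 3 — cumulative fraction after k components = (λ_1 + ... + λ_k) / Σ λ:
  k = 1: 42/93 = 0.4516
  k = 2: (42 + 40)/93 = 82/93 = 0.8817
  k = 3: (42 + 40 + 11)/93 = 93/93 = 1

Summary (fraction, with percent):

explained: PC1 0.4516 (45.16%), PC2 0.4301 (43.01%), PC3 0.1183 (11.83%);  cumulative: 0.4516, 0.8817, 1


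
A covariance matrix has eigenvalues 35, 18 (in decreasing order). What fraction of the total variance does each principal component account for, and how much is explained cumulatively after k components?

Step 1 — total variance = trace(Sigma) = Σ λ_i = 35 + 18 = 53.

Step 2 — fraction explained by component i = λ_i / Σ λ:
  PC1: 35/53 = 0.6604
  PC2: 18/53 = 0.3396

Step 3 — cumulative fraction after k components = (λ_1 + ... + λ_k) / Σ λ:
  k = 1: 35/53 = 0.6604
  k = 2: (35 + 18)/53 = 53/53 = 1

Summary (fraction, with percent):

explained: PC1 0.6604 (66.04%), PC2 0.3396 (33.96%);  cumulative: 0.6604, 1


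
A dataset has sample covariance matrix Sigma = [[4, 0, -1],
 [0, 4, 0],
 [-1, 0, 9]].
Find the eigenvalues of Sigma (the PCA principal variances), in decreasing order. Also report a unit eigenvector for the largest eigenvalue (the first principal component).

Step 1 — characteristic polynomial p(λ) = det(λI - Sigma) = λ³ - tr·λ² + c_1·λ - det, where tr = trace, c_1 = sum of the principal 2×2 minors, det = det(Sigma):
  tr = 4 + 4 + 9 = 17,
  c_1 = (4·4 - (0)²) + (4·9 - (-1)²) + (4·9 - (0)²) = 16 + 35 + 36 = 87,
  det = 4·(4·9 - (0)²) - (0)·((0)·9 - (0)·(-1)) + (-1)·((0)·(0) - 4·(-1)) = 4·(36) - (0)·(0) + (-1)·(4) = 140.
  So p(λ) = λ³ - 17λ² + 87λ - 140.
Step 2 — look for an integer root (rational root theorem: any rational root is an integer divisor of 140). Testing λ = 4:
  p(4) = 64 - 272 + 348 - 140 = 0  ✓
  Dividing out (λ - 4): p(λ) = (λ - 4)(λ² - 13λ + 35).
Step 3 — remaining eigenvalues from the quadratic λ² - 13λ + 35 = 0:
  Δ = 13² - 4·35 = 169 - 140 = 29,  λ = (13 ± √29)/2 = (13 ± 5.3852)/2 ≈ 9.1926 or 3.8074.
  Sorted: λ_1 = 9.1926,  λ_2 = 4,  λ_3 = 3.8074  (check: sum = 17 = tr ✓).

Step 4 — unit eigenvector for λ_1 ≈ 9.1926: v spans the null space of (Sigma - λ_1 I), whose rows are
  r_1 = (-5.1926, 0, -1),  r_2 = (0, -5.1926, 0),  r_3 = (-1, 0, -0.1926).
  v is orthogonal to every row, so take v ∝ r_1 × r_2 = ((0)·(0) - (-1)·(-5.1926), (-1)·(0) - (-5.1926)·(0), (-5.1926)·(-5.1926) - (0)·(0)) ≈ (-5.1926, 0, 26.9629).
  Rescale (multiply by -1 so the first nonzero entry is positive): u = (5.1926, 0, -26.9629).
  ||u|| = √((5.1926)² + (0)² + (-26.9629)²) = √(753.9615) ≈ 27.4584,  v_1 = u/||u|| ≈ (0.1891, 0, -0.982) (||v_1|| = 1).

λ_1 = 9.1926,  λ_2 = 4,  λ_3 = 3.8074;  v_1 ≈ (0.1891, 0, -0.982)


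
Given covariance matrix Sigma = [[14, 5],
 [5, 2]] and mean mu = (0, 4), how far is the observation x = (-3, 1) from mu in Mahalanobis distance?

Step 1 — centre the observation: (x - mu) = (-3, -3).

Step 2 — invert Sigma. det(Sigma) = 14·2 - (5)² = 3.
  Sigma^{-1} = (1/det) · [[d, -b], [-b, a]] = [[0.6667, -1.6667],
 [-1.6667, 4.6667]].

Step 3 — form the quadratic (x - mu)^T · Sigma^{-1} · (x - mu):
  Sigma^{-1} · (x - mu) = (3, -9).
  (x - mu)^T · [Sigma^{-1} · (x - mu)] = (-3)·(3) + (-3)·(-9) = 18.

Step 4 — take square root: d = √(18) ≈ 4.2426.

d(x, mu) = √(18) ≈ 4.2426


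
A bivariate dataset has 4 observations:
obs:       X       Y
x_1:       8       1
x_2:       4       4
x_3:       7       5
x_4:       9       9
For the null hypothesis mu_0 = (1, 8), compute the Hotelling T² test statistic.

Step 1 — sample mean vector:
  mean(X) = (8 + 4 + 7 + 9) / 4 = 28/4 = 7
  mean(Y) = (1 + 4 + 5 + 9) / 4 = 19/4 = 4.75
  x̄ = (7, 4.75),  deviation x̄ - mu_0 = (7, 4.75) - (1, 8) = (6, -3.25).

Step 2 — sample covariance matrix, S[i,j] = (1/(n-1)) · Σ_k (x_{k,i} - mean_i) · (x_{k,j} - mean_j), divisor n-1 = 3:
  S[X,X] = ((1)·(1) + (-3)·(-3) + (0)·(0) + (2)·(2)) / 3 = 14/3 = 4.6667
  S[X,Y] = ((1)·(-3.75) + (-3)·(-0.75) + (0)·(0.25) + (2)·(4.25)) / 3 = 7/3 = 2.3333
  S[Y,Y] = ((-3.75)·(-3.75) + (-0.75)·(-0.75) + (0.25)·(0.25) + (4.25)·(4.25)) / 3 = 32.75/3 = 10.9167
  S = [[4.6667, 2.3333],
 [2.3333, 10.9167]].

Step 3 — invert S. det(S) = 4.6667·10.9167 - (2.3333)² = 45.5.
  S^{-1} = (1/det) · [[d, -b], [-b, a]] = [[0.2399, -0.0513],
 [-0.0513, 0.1026]].

Step 4 — quadratic form (x̄ - mu_0)^T · S^{-1} · (x̄ - mu_0):
  S^{-1} · (x̄ - mu_0) = (1.6062, -0.641),
  (x̄ - mu_0)^T · [...] = (6)·(1.6062) + (-3.25)·(-0.641) = 11.7207.

Step 5 — scale by n: T² = 4 · 11.7207 = 46.8828.

T² ≈ 46.8828


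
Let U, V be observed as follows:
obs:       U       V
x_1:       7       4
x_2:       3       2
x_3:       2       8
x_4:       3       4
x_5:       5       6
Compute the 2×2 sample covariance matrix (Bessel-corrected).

Step 1 — column means:
  mean(U) = (7 + 3 + 2 + 3 + 5) / 5 = 20/5 = 4
  mean(V) = (4 + 2 + 8 + 4 + 6) / 5 = 24/5 = 4.8

Step 2 — sample covariance S[i,j] = (1/(n-1)) · Σ_k (x_{k,i} - mean_i) · (x_{k,j} - mean_j), with n-1 = 4.
  S[U,U] = ((3)·(3) + (-1)·(-1) + (-2)·(-2) + (-1)·(-1) + (1)·(1)) / 4 = 16/4 = 4
  S[U,V] = ((3)·(-0.8) + (-1)·(-2.8) + (-2)·(3.2) + (-1)·(-0.8) + (1)·(1.2)) / 4 = -4/4 = -1
  S[V,V] = ((-0.8)·(-0.8) + (-2.8)·(-2.8) + (3.2)·(3.2) + (-0.8)·(-0.8) + (1.2)·(1.2)) / 4 = 20.8/4 = 5.2

S is symmetric (S[j,i] = S[i,j]). Assembling:

S = [[4, -1],
 [-1, 5.2]]


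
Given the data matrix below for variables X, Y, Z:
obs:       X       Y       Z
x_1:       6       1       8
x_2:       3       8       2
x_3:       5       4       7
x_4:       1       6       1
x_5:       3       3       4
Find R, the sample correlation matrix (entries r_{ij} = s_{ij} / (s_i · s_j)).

Step 1 — column means:
  mean(X) = (6 + 3 + 5 + 1 + 3) / 5 = 18/5 = 3.6
  mean(Y) = (1 + 8 + 4 + 6 + 3) / 5 = 22/5 = 4.4
  mean(Z) = (8 + 2 + 7 + 1 + 4) / 5 = 22/5 = 4.4

Step 2 — sample variances and covariances s[i,j] = (1/(n-1)) · Σ_k (x_{k,i} - mean_i) · (x_{k,j} - mean_j), with n-1 = 4:
  s[X,X] = ((2.4)·(2.4) + (-0.6)·(-0.6) + (1.4)·(1.4) + (-2.6)·(-2.6) + (-0.6)·(-0.6)) / 4 = 15.2/4 = 3.8
  s[X,Y] = ((2.4)·(-3.4) + (-0.6)·(3.6) + (1.4)·(-0.4) + (-2.6)·(1.6) + (-0.6)·(-1.4)) / 4 = -14.2/4 = -3.55
  s[X,Z] = ((2.4)·(3.6) + (-0.6)·(-2.4) + (1.4)·(2.6) + (-2.6)·(-3.4) + (-0.6)·(-0.4)) / 4 = 22.8/4 = 5.7
  s[Y,Y] = ((-3.4)·(-3.4) + (3.6)·(3.6) + (-0.4)·(-0.4) + (1.6)·(1.6) + (-1.4)·(-1.4)) / 4 = 29.2/4 = 7.3
  s[Y,Z] = ((-3.4)·(3.6) + (3.6)·(-2.4) + (-0.4)·(2.6) + (1.6)·(-3.4) + (-1.4)·(-0.4)) / 4 = -26.8/4 = -6.7
  s[Z,Z] = ((3.6)·(3.6) + (-2.4)·(-2.4) + (2.6)·(2.6) + (-3.4)·(-3.4) + (-0.4)·(-0.4)) / 4 = 37.2/4 = 9.3
  Sample standard deviations s_i = √(s[i,i]):
  s(X) = √(3.8) = 1.9494
  s(Y) = √(7.3) = 2.7019
  s(Z) = √(9.3) = 3.0496

Step 3 — r_{ij} = s_{ij} / (s_i · s_j):
  r[X,X] = 1 (diagonal).
  r[X,Y] = -3.55 / (1.9494 · 2.7019) = -3.55 / 5.2669 = -0.674
  r[X,Z] = 5.7 / (1.9494 · 3.0496) = 5.7 / 5.9447 = 0.9588
  r[Y,Y] = 1 (diagonal).
  r[Y,Z] = -6.7 / (2.7019 · 3.0496) = -6.7 / 8.2395 = -0.8132
  r[Z,Z] = 1 (diagonal).

R is symmetric with unit diagonal. Assembling:

R = [[1, -0.674, 0.9588],
 [-0.674, 1, -0.8132],
 [0.9588, -0.8132, 1]]


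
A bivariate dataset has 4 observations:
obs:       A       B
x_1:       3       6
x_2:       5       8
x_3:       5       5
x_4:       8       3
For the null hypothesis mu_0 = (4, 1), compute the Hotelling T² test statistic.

Step 1 — sample mean vector:
  mean(A) = (3 + 5 + 5 + 8) / 4 = 21/4 = 5.25
  mean(B) = (6 + 8 + 5 + 3) / 4 = 22/4 = 5.5
  x̄ = (5.25, 5.5),  deviation x̄ - mu_0 = (5.25, 5.5) - (4, 1) = (1.25, 4.5).

Step 2 — sample covariance matrix, S[i,j] = (1/(n-1)) · Σ_k (x_{k,i} - mean_i) · (x_{k,j} - mean_j), divisor n-1 = 3:
  S[A,A] = ((-2.25)·(-2.25) + (-0.25)·(-0.25) + (-0.25)·(-0.25) + (2.75)·(2.75)) / 3 = 12.75/3 = 4.25
  S[A,B] = ((-2.25)·(0.5) + (-0.25)·(2.5) + (-0.25)·(-0.5) + (2.75)·(-2.5)) / 3 = -8.5/3 = -2.8333
  S[B,B] = ((0.5)·(0.5) + (2.5)·(2.5) + (-0.5)·(-0.5) + (-2.5)·(-2.5)) / 3 = 13/3 = 4.3333
  S = [[4.25, -2.8333],
 [-2.8333, 4.3333]].

Step 3 — invert S. det(S) = 4.25·4.3333 - (-2.8333)² = 10.3889.
  S^{-1} = (1/det) · [[d, -b], [-b, a]] = [[0.4171, 0.2727],
 [0.2727, 0.4091]].

Step 4 — quadratic form (x̄ - mu_0)^T · S^{-1} · (x̄ - mu_0):
  S^{-1} · (x̄ - mu_0) = (1.7487, 2.1818),
  (x̄ - mu_0)^T · [...] = (1.25)·(1.7487) + (4.5)·(2.1818) = 12.004.

Step 5 — scale by n: T² = 4 · 12.004 = 48.016.

T² ≈ 48.016


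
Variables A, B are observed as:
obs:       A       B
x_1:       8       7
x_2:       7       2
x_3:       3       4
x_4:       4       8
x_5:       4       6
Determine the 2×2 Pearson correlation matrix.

Step 1 — column means:
  mean(A) = (8 + 7 + 3 + 4 + 4) / 5 = 26/5 = 5.2
  mean(B) = (7 + 2 + 4 + 8 + 6) / 5 = 27/5 = 5.4

Step 2 — sample variances and covariances s[i,j] = (1/(n-1)) · Σ_k (x_{k,i} - mean_i) · (x_{k,j} - mean_j), with n-1 = 4:
  s[A,A] = ((2.8)·(2.8) + (1.8)·(1.8) + (-2.2)·(-2.2) + (-1.2)·(-1.2) + (-1.2)·(-1.2)) / 4 = 18.8/4 = 4.7
  s[A,B] = ((2.8)·(1.6) + (1.8)·(-3.4) + (-2.2)·(-1.4) + (-1.2)·(2.6) + (-1.2)·(0.6)) / 4 = -2.4/4 = -0.6
  s[B,B] = ((1.6)·(1.6) + (-3.4)·(-3.4) + (-1.4)·(-1.4) + (2.6)·(2.6) + (0.6)·(0.6)) / 4 = 23.2/4 = 5.8
  Sample standard deviations s_i = √(s[i,i]):
  s(A) = √(4.7) = 2.1679
  s(B) = √(5.8) = 2.4083

Step 3 — r_{ij} = s_{ij} / (s_i · s_j):
  r[A,A] = 1 (diagonal).
  r[A,B] = -0.6 / (2.1679 · 2.4083) = -0.6 / 5.2211 = -0.1149
  r[B,B] = 1 (diagonal).

R is symmetric with unit diagonal. Assembling:

R = [[1, -0.1149],
 [-0.1149, 1]]


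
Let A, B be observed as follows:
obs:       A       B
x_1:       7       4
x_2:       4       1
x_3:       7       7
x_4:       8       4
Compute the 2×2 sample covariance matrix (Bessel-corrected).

Step 1 — column means:
  mean(A) = (7 + 4 + 7 + 8) / 4 = 26/4 = 6.5
  mean(B) = (4 + 1 + 7 + 4) / 4 = 16/4 = 4

Step 2 — sample covariance S[i,j] = (1/(n-1)) · Σ_k (x_{k,i} - mean_i) · (x_{k,j} - mean_j), with n-1 = 3.
  S[A,A] = ((0.5)·(0.5) + (-2.5)·(-2.5) + (0.5)·(0.5) + (1.5)·(1.5)) / 3 = 9/3 = 3
  S[A,B] = ((0.5)·(0) + (-2.5)·(-3) + (0.5)·(3) + (1.5)·(0)) / 3 = 9/3 = 3
  S[B,B] = ((0)·(0) + (-3)·(-3) + (3)·(3) + (0)·(0)) / 3 = 18/3 = 6

S is symmetric (S[j,i] = S[i,j]). Assembling:

S = [[3, 3],
 [3, 6]]


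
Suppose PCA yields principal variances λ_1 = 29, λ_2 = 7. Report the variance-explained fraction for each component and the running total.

Step 1 — total variance = trace(Sigma) = Σ λ_i = 29 + 7 = 36.

Step 2 — fraction explained by component i = λ_i / Σ λ:
  PC1: 29/36 = 0.8056
  PC2: 7/36 = 0.1944

Step 3 — cumulative fraction after k components = (λ_1 + ... + λ_k) / Σ λ:
  k = 1: 29/36 = 0.8056
  k = 2: (29 + 7)/36 = 36/36 = 1

Summary (fraction, with percent):

explained: PC1 0.8056 (80.56%), PC2 0.1944 (19.44%);  cumulative: 0.8056, 1


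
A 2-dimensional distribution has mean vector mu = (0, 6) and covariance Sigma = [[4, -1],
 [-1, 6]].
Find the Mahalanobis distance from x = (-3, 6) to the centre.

Step 1 — centre the observation: (x - mu) = (-3, 0).

Step 2 — invert Sigma. det(Sigma) = 4·6 - (-1)² = 23.
  Sigma^{-1} = (1/det) · [[d, -b], [-b, a]] = [[0.2609, 0.0435],
 [0.0435, 0.1739]].

Step 3 — form the quadratic (x - mu)^T · Sigma^{-1} · (x - mu):
  Sigma^{-1} · (x - mu) = (-0.7826, -0.1304).
  (x - mu)^T · [Sigma^{-1} · (x - mu)] = (-3)·(-0.7826) + (0)·(-0.1304) = 2.3478.

Step 4 — take square root: d = √(2.3478) ≈ 1.5323.

d(x, mu) = √(2.3478) ≈ 1.5323


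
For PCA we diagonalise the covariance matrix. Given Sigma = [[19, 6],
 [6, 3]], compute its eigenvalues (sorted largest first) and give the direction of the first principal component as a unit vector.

Step 1 — characteristic polynomial of 2×2 Sigma:
  det(Sigma - λI) = λ² - trace · λ + det = 0.
  trace = 19 + 3 = 22, det = 19·3 - (6)² = 21.
Step 2 — discriminant:
  Δ = trace² - 4·det = 484 - 84 = 400.
Step 3 — eigenvalues:
  λ = (trace ± √Δ)/2 = (22 ± 20)/2,
  λ_1 = 21,  λ_2 = 1.

Step 4 — unit eigenvector for λ_1: solve (Sigma - λ_1 I)v = 0. First row:
  (19 - 21)·v_x + (6)·v_y = 0, i.e. (-2)·v_x + (6)·v_y = 0,
  so v ∝ (b, λ_1 - a) = (6, 2) = u.
  ||u|| = √((6)² + (2)²) = √(40) ≈ 6.3246,
  v_1 = u/||u|| ≈ (0.9487, 0.3162) (||v_1|| = 1).

λ_1 = 21,  λ_2 = 1;  v_1 ≈ (0.9487, 0.3162)


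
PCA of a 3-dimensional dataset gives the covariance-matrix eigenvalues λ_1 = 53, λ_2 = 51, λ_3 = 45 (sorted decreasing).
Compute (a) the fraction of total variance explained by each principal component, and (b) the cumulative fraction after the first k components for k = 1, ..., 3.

Step 1 — total variance = trace(Sigma) = Σ λ_i = 53 + 51 + 45 = 149.

Step 2 — fraction explained by component i = λ_i / Σ λ:
  PC1: 53/149 = 0.3557
  PC2: 51/149 = 0.3423
  PC3: 45/149 = 0.302

Step 3 — cumulative fraction after k components = (λ_1 + ... + λ_k) / Σ λ:
  k = 1: 53/149 = 0.3557
  k = 2: (53 + 51)/149 = 104/149 = 0.698
  k = 3: (53 + 51 + 45)/149 = 149/149 = 1

Summary (fraction, with percent):

explained: PC1 0.3557 (35.57%), PC2 0.3423 (34.23%), PC3 0.302 (30.2%);  cumulative: 0.3557, 0.698, 1


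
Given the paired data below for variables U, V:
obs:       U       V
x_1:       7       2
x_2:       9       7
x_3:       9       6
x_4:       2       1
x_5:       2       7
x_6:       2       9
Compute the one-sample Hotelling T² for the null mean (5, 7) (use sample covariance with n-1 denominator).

Step 1 — sample mean vector:
  mean(U) = (7 + 9 + 9 + 2 + 2 + 2) / 6 = 31/6 = 5.1667
  mean(V) = (2 + 7 + 6 + 1 + 7 + 9) / 6 = 32/6 = 5.3333
  x̄ = (5.1667, 5.3333),  deviation x̄ - mu_0 = (5.1667, 5.3333) - (5, 7) = (0.1667, -1.6667).

Step 2 — sample covariance matrix, S[i,j] = (1/(n-1)) · Σ_k (x_{k,i} - mean_i) · (x_{k,j} - mean_j), divisor n-1 = 5:
  S[U,U] = ((1.8333)·(1.8333) + (3.8333)·(3.8333) + (3.8333)·(3.8333) + (-3.1667)·(-3.1667) + (-3.1667)·(-3.1667) + (-3.1667)·(-3.1667)) / 5 = 62.8333/5 = 12.5667
  S[U,V] = ((1.8333)·(-3.3333) + (3.8333)·(1.6667) + (3.8333)·(0.6667) + (-3.1667)·(-4.3333) + (-3.1667)·(1.6667) + (-3.1667)·(3.6667)) / 5 = -0.3333/5 = -0.0667
  S[V,V] = ((-3.3333)·(-3.3333) + (1.6667)·(1.6667) + (0.6667)·(0.6667) + (-4.3333)·(-4.3333) + (1.6667)·(1.6667) + (3.6667)·(3.6667)) / 5 = 49.3333/5 = 9.8667
  S = [[12.5667, -0.0667],
 [-0.0667, 9.8667]].

Step 3 — invert S. det(S) = 12.5667·9.8667 - (-0.0667)² = 123.9867.
  S^{-1} = (1/det) · [[d, -b], [-b, a]] = [[0.0796, 0.0005],
 [0.0005, 0.1014]].

Step 4 — quadratic form (x̄ - mu_0)^T · S^{-1} · (x̄ - mu_0):
  S^{-1} · (x̄ - mu_0) = (0.0124, -0.1688),
  (x̄ - mu_0)^T · [...] = (0.1667)·(0.0124) + (-1.6667)·(-0.1688) = 0.2835.

Step 5 — scale by n: T² = 6 · 0.2835 = 1.7007.

T² ≈ 1.7007


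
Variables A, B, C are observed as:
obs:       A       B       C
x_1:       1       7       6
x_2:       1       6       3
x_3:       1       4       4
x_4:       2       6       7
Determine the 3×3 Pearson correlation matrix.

Step 1 — column means:
  mean(A) = (1 + 1 + 1 + 2) / 4 = 5/4 = 1.25
  mean(B) = (7 + 6 + 4 + 6) / 4 = 23/4 = 5.75
  mean(C) = (6 + 3 + 4 + 7) / 4 = 20/4 = 5

Step 2 — sample variances and covariances s[i,j] = (1/(n-1)) · Σ_k (x_{k,i} - mean_i) · (x_{k,j} - mean_j), with n-1 = 3:
  s[A,A] = ((-0.25)·(-0.25) + (-0.25)·(-0.25) + (-0.25)·(-0.25) + (0.75)·(0.75)) / 3 = 0.75/3 = 0.25
  s[A,B] = ((-0.25)·(1.25) + (-0.25)·(0.25) + (-0.25)·(-1.75) + (0.75)·(0.25)) / 3 = 0.25/3 = 0.0833
  s[A,C] = ((-0.25)·(1) + (-0.25)·(-2) + (-0.25)·(-1) + (0.75)·(2)) / 3 = 2/3 = 0.6667
  s[B,B] = ((1.25)·(1.25) + (0.25)·(0.25) + (-1.75)·(-1.75) + (0.25)·(0.25)) / 3 = 4.75/3 = 1.5833
  s[B,C] = ((1.25)·(1) + (0.25)·(-2) + (-1.75)·(-1) + (0.25)·(2)) / 3 = 3/3 = 1
  s[C,C] = ((1)·(1) + (-2)·(-2) + (-1)·(-1) + (2)·(2)) / 3 = 10/3 = 3.3333
  Sample standard deviations s_i = √(s[i,i]):
  s(A) = √(0.25) = 0.5
  s(B) = √(1.5833) = 1.2583
  s(C) = √(3.3333) = 1.8257

Step 3 — r_{ij} = s_{ij} / (s_i · s_j):
  r[A,A] = 1 (diagonal).
  r[A,B] = 0.0833 / (0.5 · 1.2583) = 0.0833 / 0.6292 = 0.1325
  r[A,C] = 0.6667 / (0.5 · 1.8257) = 0.6667 / 0.9129 = 0.7303
  r[B,B] = 1 (diagonal).
  r[B,C] = 1 / (1.2583 · 1.8257) = 1 / 2.2973 = 0.4353
  r[C,C] = 1 (diagonal).

R is symmetric with unit diagonal. Assembling:

R = [[1, 0.1325, 0.7303],
 [0.1325, 1, 0.4353],
 [0.7303, 0.4353, 1]]


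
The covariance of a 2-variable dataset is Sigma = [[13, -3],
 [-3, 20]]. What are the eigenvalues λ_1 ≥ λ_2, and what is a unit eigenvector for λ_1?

Step 1 — characteristic polynomial of 2×2 Sigma:
  det(Sigma - λI) = λ² - trace · λ + det = 0.
  trace = 13 + 20 = 33, det = 13·20 - (-3)² = 251.
Step 2 — discriminant:
  Δ = trace² - 4·det = 1089 - 1004 = 85.
Step 3 — eigenvalues:
  λ = (trace ± √Δ)/2 = (33 ± 9.2195)/2,
  λ_1 = 21.1098,  λ_2 = 11.8902.

Step 4 — unit eigenvector for λ_1: solve (Sigma - λ_1 I)v = 0. First row:
  (13 - 21.1098)·v_x + (-3)·v_y = 0, i.e. (-8.1098)·v_x + (-3)·v_y = 0,
  so v ∝ (b, λ_1 - a) = (-3, 8.1098); multiply by -1 so the first entry is positive: u = (3, -8.1098).
  ||u|| = √((3)² + (-8.1098)²) = √(74.7684) ≈ 8.6469,
  v_1 = u/||u|| ≈ (0.3469, -0.9379) (||v_1|| = 1).

λ_1 = 21.1098,  λ_2 = 11.8902;  v_1 ≈ (0.3469, -0.9379)


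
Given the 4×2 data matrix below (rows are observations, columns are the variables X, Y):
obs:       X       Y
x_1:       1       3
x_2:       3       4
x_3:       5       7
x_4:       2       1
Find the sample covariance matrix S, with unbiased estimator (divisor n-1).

Step 1 — column means:
  mean(X) = (1 + 3 + 5 + 2) / 4 = 11/4 = 2.75
  mean(Y) = (3 + 4 + 7 + 1) / 4 = 15/4 = 3.75

Step 2 — sample covariance S[i,j] = (1/(n-1)) · Σ_k (x_{k,i} - mean_i) · (x_{k,j} - mean_j), with n-1 = 3.
  S[X,X] = ((-1.75)·(-1.75) + (0.25)·(0.25) + (2.25)·(2.25) + (-0.75)·(-0.75)) / 3 = 8.75/3 = 2.9167
  S[X,Y] = ((-1.75)·(-0.75) + (0.25)·(0.25) + (2.25)·(3.25) + (-0.75)·(-2.75)) / 3 = 10.75/3 = 3.5833
  S[Y,Y] = ((-0.75)·(-0.75) + (0.25)·(0.25) + (3.25)·(3.25) + (-2.75)·(-2.75)) / 3 = 18.75/3 = 6.25

S is symmetric (S[j,i] = S[i,j]). Assembling:

S = [[2.9167, 3.5833],
 [3.5833, 6.25]]


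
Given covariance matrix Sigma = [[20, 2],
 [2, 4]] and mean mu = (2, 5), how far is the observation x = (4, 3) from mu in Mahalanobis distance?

Step 1 — centre the observation: (x - mu) = (2, -2).

Step 2 — invert Sigma. det(Sigma) = 20·4 - (2)² = 76.
  Sigma^{-1} = (1/det) · [[d, -b], [-b, a]] = [[0.0526, -0.0263],
 [-0.0263, 0.2632]].

Step 3 — form the quadratic (x - mu)^T · Sigma^{-1} · (x - mu):
  Sigma^{-1} · (x - mu) = (0.1579, -0.5789).
  (x - mu)^T · [Sigma^{-1} · (x - mu)] = (2)·(0.1579) + (-2)·(-0.5789) = 1.4737.

Step 4 — take square root: d = √(1.4737) ≈ 1.214.

d(x, mu) = √(1.4737) ≈ 1.214


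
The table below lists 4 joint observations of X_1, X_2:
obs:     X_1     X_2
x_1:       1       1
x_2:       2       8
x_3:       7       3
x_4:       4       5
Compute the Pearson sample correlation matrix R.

Step 1 — column means:
  mean(X_1) = (1 + 2 + 7 + 4) / 4 = 14/4 = 3.5
  mean(X_2) = (1 + 8 + 3 + 5) / 4 = 17/4 = 4.25

Step 2 — sample variances and covariances s[i,j] = (1/(n-1)) · Σ_k (x_{k,i} - mean_i) · (x_{k,j} - mean_j), with n-1 = 3:
  s[X_1,X_1] = ((-2.5)·(-2.5) + (-1.5)·(-1.5) + (3.5)·(3.5) + (0.5)·(0.5)) / 3 = 21/3 = 7
  s[X_1,X_2] = ((-2.5)·(-3.25) + (-1.5)·(3.75) + (3.5)·(-1.25) + (0.5)·(0.75)) / 3 = -1.5/3 = -0.5
  s[X_2,X_2] = ((-3.25)·(-3.25) + (3.75)·(3.75) + (-1.25)·(-1.25) + (0.75)·(0.75)) / 3 = 26.75/3 = 8.9167
  Sample standard deviations s_i = √(s[i,i]):
  s(X_1) = √(7) = 2.6458
  s(X_2) = √(8.9167) = 2.9861

Step 3 — r_{ij} = s_{ij} / (s_i · s_j):
  r[X_1,X_1] = 1 (diagonal).
  r[X_1,X_2] = -0.5 / (2.6458 · 2.9861) = -0.5 / 7.9004 = -0.0633
  r[X_2,X_2] = 1 (diagonal).

R is symmetric with unit diagonal. Assembling:

R = [[1, -0.0633],
 [-0.0633, 1]]


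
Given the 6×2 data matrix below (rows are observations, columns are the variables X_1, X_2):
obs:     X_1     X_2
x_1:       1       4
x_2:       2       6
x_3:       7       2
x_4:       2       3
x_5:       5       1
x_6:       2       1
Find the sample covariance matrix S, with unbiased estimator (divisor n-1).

Step 1 — column means:
  mean(X_1) = (1 + 2 + 7 + 2 + 5 + 2) / 6 = 19/6 = 3.1667
  mean(X_2) = (4 + 6 + 2 + 3 + 1 + 1) / 6 = 17/6 = 2.8333

Step 2 — sample covariance S[i,j] = (1/(n-1)) · Σ_k (x_{k,i} - mean_i) · (x_{k,j} - mean_j), with n-1 = 5.
  S[X_1,X_1] = ((-2.1667)·(-2.1667) + (-1.1667)·(-1.1667) + (3.8333)·(3.8333) + (-1.1667)·(-1.1667) + (1.8333)·(1.8333) + (-1.1667)·(-1.1667)) / 5 = 26.8333/5 = 5.3667
  S[X_1,X_2] = ((-2.1667)·(1.1667) + (-1.1667)·(3.1667) + (3.8333)·(-0.8333) + (-1.1667)·(0.1667) + (1.8333)·(-1.8333) + (-1.1667)·(-1.8333)) / 5 = -10.8333/5 = -2.1667
  S[X_2,X_2] = ((1.1667)·(1.1667) + (3.1667)·(3.1667) + (-0.8333)·(-0.8333) + (0.1667)·(0.1667) + (-1.8333)·(-1.8333) + (-1.8333)·(-1.8333)) / 5 = 18.8333/5 = 3.7667

S is symmetric (S[j,i] = S[i,j]). Assembling:

S = [[5.3667, -2.1667],
 [-2.1667, 3.7667]]


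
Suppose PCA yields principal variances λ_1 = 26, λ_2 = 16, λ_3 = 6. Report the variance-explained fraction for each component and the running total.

Step 1 — total variance = trace(Sigma) = Σ λ_i = 26 + 16 + 6 = 48.

Step 2 — fraction explained by component i = λ_i / Σ λ:
  PC1: 26/48 = 0.5417
  PC2: 16/48 = 0.3333
  PC3: 6/48 = 0.125

Step 3 — cumulative fraction after k components = (λ_1 + ... + λ_k) / Σ λ:
  k = 1: 26/48 = 0.5417
  k = 2: (26 + 16)/48 = 42/48 = 0.875
  k = 3: (26 + 16 + 6)/48 = 48/48 = 1

Summary (fraction, with percent):

explained: PC1 0.5417 (54.17%), PC2 0.3333 (33.33%), PC3 0.125 (12.5%);  cumulative: 0.5417, 0.875, 1


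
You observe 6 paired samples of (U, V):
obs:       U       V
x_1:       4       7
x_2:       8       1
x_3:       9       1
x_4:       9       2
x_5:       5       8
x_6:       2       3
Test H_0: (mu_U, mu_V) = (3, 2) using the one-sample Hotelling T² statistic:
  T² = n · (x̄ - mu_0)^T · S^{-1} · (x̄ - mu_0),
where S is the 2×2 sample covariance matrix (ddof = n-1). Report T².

Step 1 — sample mean vector:
  mean(U) = (4 + 8 + 9 + 9 + 5 + 2) / 6 = 37/6 = 6.1667
  mean(V) = (7 + 1 + 1 + 2 + 8 + 3) / 6 = 22/6 = 3.6667
  x̄ = (6.1667, 3.6667),  deviation x̄ - mu_0 = (6.1667, 3.6667) - (3, 2) = (3.1667, 1.6667).

Step 2 — sample covariance matrix, S[i,j] = (1/(n-1)) · Σ_k (x_{k,i} - mean_i) · (x_{k,j} - mean_j), divisor n-1 = 5:
  S[U,U] = ((-2.1667)·(-2.1667) + (1.8333)·(1.8333) + (2.8333)·(2.8333) + (2.8333)·(2.8333) + (-1.1667)·(-1.1667) + (-4.1667)·(-4.1667)) / 5 = 42.8333/5 = 8.5667
  S[U,V] = ((-2.1667)·(3.3333) + (1.8333)·(-2.6667) + (2.8333)·(-2.6667) + (2.8333)·(-1.6667) + (-1.1667)·(4.3333) + (-4.1667)·(-0.6667)) / 5 = -26.6667/5 = -5.3333
  S[V,V] = ((3.3333)·(3.3333) + (-2.6667)·(-2.6667) + (-2.6667)·(-2.6667) + (-1.6667)·(-1.6667) + (4.3333)·(4.3333) + (-0.6667)·(-0.6667)) / 5 = 47.3333/5 = 9.4667
  S = [[8.5667, -5.3333],
 [-5.3333, 9.4667]].

Step 3 — invert S. det(S) = 8.5667·9.4667 - (-5.3333)² = 52.6533.
  S^{-1} = (1/det) · [[d, -b], [-b, a]] = [[0.1798, 0.1013],
 [0.1013, 0.1627]].

Step 4 — quadratic form (x̄ - mu_0)^T · S^{-1} · (x̄ - mu_0):
  S^{-1} · (x̄ - mu_0) = (0.7382, 0.5919),
  (x̄ - mu_0)^T · [...] = (3.1667)·(0.7382) + (1.6667)·(0.5919) = 3.324.

Step 5 — scale by n: T² = 6 · 3.324 = 19.9443.

T² ≈ 19.9443


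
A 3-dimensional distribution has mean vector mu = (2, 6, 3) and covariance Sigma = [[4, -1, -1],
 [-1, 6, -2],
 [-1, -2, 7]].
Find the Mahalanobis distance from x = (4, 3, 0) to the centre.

Step 1 — centre the observation: (x - mu) = (2, -3, -3).

Step 2 — invert Sigma (cofactor / det for 3×3, or solve directly):
  Sigma^{-1} = [[0.2815, 0.0667, 0.0593],
 [0.0667, 0.2, 0.0667],
 [0.0593, 0.0667, 0.1704]].

Step 3 — form the quadratic (x - mu)^T · Sigma^{-1} · (x - mu):
  Sigma^{-1} · (x - mu) = (0.1852, -0.6667, -0.5926).
  (x - mu)^T · [Sigma^{-1} · (x - mu)] = (2)·(0.1852) + (-3)·(-0.6667) + (-3)·(-0.5926) = 4.1481.

Step 4 — take square root: d = √(4.1481) ≈ 2.0367.

d(x, mu) = √(4.1481) ≈ 2.0367


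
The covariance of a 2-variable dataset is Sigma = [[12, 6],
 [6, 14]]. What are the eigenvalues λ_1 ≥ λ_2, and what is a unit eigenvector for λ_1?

Step 1 — characteristic polynomial of 2×2 Sigma:
  det(Sigma - λI) = λ² - trace · λ + det = 0.
  trace = 12 + 14 = 26, det = 12·14 - (6)² = 132.
Step 2 — discriminant:
  Δ = trace² - 4·det = 676 - 528 = 148.
Step 3 — eigenvalues:
  λ = (trace ± √Δ)/2 = (26 ± 12.1655)/2,
  λ_1 = 19.0828,  λ_2 = 6.9172.

Step 4 — unit eigenvector for λ_1: solve (Sigma - λ_1 I)v = 0. First row:
  (12 - 19.0828)·v_x + (6)·v_y = 0, i.e. (-7.0828)·v_x + (6)·v_y = 0,
  so v ∝ (b, λ_1 - a) = (6, 7.0828) = u.
  ||u|| = √((6)² + (7.0828)²) = √(86.1655) ≈ 9.2825,
  v_1 = u/||u|| ≈ (0.6464, 0.763) (||v_1|| = 1).

λ_1 = 19.0828,  λ_2 = 6.9172;  v_1 ≈ (0.6464, 0.763)
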